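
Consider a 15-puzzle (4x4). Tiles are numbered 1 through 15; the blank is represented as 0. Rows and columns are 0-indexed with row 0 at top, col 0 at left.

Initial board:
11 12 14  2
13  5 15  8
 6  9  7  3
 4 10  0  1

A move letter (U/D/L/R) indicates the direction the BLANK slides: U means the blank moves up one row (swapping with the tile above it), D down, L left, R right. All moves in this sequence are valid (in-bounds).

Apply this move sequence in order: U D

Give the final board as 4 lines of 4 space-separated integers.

After move 1 (U):
11 12 14  2
13  5 15  8
 6  9  0  3
 4 10  7  1

After move 2 (D):
11 12 14  2
13  5 15  8
 6  9  7  3
 4 10  0  1

Answer: 11 12 14  2
13  5 15  8
 6  9  7  3
 4 10  0  1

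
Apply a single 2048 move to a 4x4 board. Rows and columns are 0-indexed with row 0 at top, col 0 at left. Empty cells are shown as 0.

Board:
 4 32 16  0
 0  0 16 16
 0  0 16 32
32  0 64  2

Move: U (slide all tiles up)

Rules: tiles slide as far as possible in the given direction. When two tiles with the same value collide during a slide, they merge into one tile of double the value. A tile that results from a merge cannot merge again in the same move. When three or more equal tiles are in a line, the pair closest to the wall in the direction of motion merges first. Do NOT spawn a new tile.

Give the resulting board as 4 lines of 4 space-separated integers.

Slide up:
col 0: [4, 0, 0, 32] -> [4, 32, 0, 0]
col 1: [32, 0, 0, 0] -> [32, 0, 0, 0]
col 2: [16, 16, 16, 64] -> [32, 16, 64, 0]
col 3: [0, 16, 32, 2] -> [16, 32, 2, 0]

Answer:  4 32 32 16
32  0 16 32
 0  0 64  2
 0  0  0  0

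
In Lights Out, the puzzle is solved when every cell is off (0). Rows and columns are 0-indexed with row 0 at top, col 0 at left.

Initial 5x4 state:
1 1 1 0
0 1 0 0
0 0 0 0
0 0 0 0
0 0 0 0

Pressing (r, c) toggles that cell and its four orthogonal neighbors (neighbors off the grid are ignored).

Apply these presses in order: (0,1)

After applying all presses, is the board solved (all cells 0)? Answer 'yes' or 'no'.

After press 1 at (0,1):
0 0 0 0
0 0 0 0
0 0 0 0
0 0 0 0
0 0 0 0

Lights still on: 0

Answer: yes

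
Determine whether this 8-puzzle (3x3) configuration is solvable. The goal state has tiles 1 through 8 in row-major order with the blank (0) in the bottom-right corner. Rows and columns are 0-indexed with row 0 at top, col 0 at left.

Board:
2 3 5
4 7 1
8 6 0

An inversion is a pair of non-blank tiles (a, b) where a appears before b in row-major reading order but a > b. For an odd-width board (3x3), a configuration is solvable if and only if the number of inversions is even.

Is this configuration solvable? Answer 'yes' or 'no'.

Inversions (pairs i<j in row-major order where tile[i] > tile[j] > 0): 8
8 is even, so the puzzle is solvable.

Answer: yes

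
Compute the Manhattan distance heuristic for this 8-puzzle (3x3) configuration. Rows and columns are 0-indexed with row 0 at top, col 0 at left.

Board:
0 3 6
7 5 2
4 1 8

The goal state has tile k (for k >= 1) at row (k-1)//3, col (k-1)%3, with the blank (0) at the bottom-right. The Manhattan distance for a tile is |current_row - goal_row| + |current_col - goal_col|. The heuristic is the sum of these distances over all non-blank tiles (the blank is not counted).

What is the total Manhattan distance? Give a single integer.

Tile 3: (0,1)->(0,2) = 1
Tile 6: (0,2)->(1,2) = 1
Tile 7: (1,0)->(2,0) = 1
Tile 5: (1,1)->(1,1) = 0
Tile 2: (1,2)->(0,1) = 2
Tile 4: (2,0)->(1,0) = 1
Tile 1: (2,1)->(0,0) = 3
Tile 8: (2,2)->(2,1) = 1
Sum: 1 + 1 + 1 + 0 + 2 + 1 + 3 + 1 = 10

Answer: 10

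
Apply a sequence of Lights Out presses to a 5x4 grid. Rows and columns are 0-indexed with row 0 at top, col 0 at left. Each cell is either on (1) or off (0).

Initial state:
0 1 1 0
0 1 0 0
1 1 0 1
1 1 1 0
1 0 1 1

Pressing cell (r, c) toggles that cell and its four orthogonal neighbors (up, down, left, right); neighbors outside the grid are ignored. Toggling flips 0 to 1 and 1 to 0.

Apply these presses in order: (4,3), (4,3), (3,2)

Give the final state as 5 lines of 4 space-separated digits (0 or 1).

Answer: 0 1 1 0
0 1 0 0
1 1 1 1
1 0 0 1
1 0 0 1

Derivation:
After press 1 at (4,3):
0 1 1 0
0 1 0 0
1 1 0 1
1 1 1 1
1 0 0 0

After press 2 at (4,3):
0 1 1 0
0 1 0 0
1 1 0 1
1 1 1 0
1 0 1 1

After press 3 at (3,2):
0 1 1 0
0 1 0 0
1 1 1 1
1 0 0 1
1 0 0 1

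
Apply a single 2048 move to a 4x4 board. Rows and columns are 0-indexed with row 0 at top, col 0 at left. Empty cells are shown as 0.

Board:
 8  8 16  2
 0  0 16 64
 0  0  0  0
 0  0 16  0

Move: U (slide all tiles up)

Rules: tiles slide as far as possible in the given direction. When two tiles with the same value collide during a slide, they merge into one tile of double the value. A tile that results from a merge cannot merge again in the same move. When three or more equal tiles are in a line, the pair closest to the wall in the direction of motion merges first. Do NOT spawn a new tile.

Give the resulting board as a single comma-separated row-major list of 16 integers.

Slide up:
col 0: [8, 0, 0, 0] -> [8, 0, 0, 0]
col 1: [8, 0, 0, 0] -> [8, 0, 0, 0]
col 2: [16, 16, 0, 16] -> [32, 16, 0, 0]
col 3: [2, 64, 0, 0] -> [2, 64, 0, 0]

Answer: 8, 8, 32, 2, 0, 0, 16, 64, 0, 0, 0, 0, 0, 0, 0, 0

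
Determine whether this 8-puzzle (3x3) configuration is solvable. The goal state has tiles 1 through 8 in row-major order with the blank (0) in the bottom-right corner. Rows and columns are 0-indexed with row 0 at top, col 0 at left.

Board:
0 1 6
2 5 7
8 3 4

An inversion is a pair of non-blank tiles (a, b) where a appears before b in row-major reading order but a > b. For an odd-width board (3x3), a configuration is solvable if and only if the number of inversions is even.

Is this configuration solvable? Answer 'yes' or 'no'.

Inversions (pairs i<j in row-major order where tile[i] > tile[j] > 0): 10
10 is even, so the puzzle is solvable.

Answer: yes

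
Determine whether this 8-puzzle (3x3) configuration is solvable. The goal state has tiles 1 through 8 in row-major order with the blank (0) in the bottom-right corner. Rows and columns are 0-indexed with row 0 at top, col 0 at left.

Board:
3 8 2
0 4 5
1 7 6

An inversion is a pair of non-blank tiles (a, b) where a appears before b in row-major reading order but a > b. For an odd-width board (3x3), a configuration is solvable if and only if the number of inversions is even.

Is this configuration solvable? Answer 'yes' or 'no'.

Inversions (pairs i<j in row-major order where tile[i] > tile[j] > 0): 12
12 is even, so the puzzle is solvable.

Answer: yes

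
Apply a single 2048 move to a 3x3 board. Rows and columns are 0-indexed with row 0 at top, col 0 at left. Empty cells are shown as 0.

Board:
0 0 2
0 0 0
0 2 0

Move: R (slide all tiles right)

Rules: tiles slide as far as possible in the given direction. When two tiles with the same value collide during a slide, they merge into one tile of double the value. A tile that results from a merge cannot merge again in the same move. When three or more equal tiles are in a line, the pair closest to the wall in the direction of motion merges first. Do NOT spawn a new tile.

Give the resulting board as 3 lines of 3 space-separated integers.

Answer: 0 0 2
0 0 0
0 0 2

Derivation:
Slide right:
row 0: [0, 0, 2] -> [0, 0, 2]
row 1: [0, 0, 0] -> [0, 0, 0]
row 2: [0, 2, 0] -> [0, 0, 2]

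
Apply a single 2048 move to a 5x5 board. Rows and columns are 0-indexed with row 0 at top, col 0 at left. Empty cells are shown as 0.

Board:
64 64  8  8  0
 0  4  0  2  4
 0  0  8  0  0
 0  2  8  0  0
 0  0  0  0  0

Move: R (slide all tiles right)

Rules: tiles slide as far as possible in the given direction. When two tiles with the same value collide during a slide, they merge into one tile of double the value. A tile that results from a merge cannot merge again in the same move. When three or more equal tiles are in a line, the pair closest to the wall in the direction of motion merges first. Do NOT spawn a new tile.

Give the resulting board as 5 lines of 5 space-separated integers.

Slide right:
row 0: [64, 64, 8, 8, 0] -> [0, 0, 0, 128, 16]
row 1: [0, 4, 0, 2, 4] -> [0, 0, 4, 2, 4]
row 2: [0, 0, 8, 0, 0] -> [0, 0, 0, 0, 8]
row 3: [0, 2, 8, 0, 0] -> [0, 0, 0, 2, 8]
row 4: [0, 0, 0, 0, 0] -> [0, 0, 0, 0, 0]

Answer:   0   0   0 128  16
  0   0   4   2   4
  0   0   0   0   8
  0   0   0   2   8
  0   0   0   0   0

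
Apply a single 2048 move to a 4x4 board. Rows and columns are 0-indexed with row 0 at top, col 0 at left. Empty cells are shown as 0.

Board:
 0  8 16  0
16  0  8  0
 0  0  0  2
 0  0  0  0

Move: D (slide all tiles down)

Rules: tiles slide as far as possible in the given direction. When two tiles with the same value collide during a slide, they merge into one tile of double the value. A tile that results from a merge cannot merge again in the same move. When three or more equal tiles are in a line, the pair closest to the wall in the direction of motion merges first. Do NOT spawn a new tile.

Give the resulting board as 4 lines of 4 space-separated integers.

Answer:  0  0  0  0
 0  0  0  0
 0  0 16  0
16  8  8  2

Derivation:
Slide down:
col 0: [0, 16, 0, 0] -> [0, 0, 0, 16]
col 1: [8, 0, 0, 0] -> [0, 0, 0, 8]
col 2: [16, 8, 0, 0] -> [0, 0, 16, 8]
col 3: [0, 0, 2, 0] -> [0, 0, 0, 2]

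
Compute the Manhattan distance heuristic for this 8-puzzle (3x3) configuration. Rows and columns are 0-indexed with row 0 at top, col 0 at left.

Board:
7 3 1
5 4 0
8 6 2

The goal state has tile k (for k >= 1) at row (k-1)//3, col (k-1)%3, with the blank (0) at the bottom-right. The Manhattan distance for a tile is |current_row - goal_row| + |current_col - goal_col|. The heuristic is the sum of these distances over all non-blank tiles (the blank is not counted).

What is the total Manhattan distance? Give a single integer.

Tile 7: at (0,0), goal (2,0), distance |0-2|+|0-0| = 2
Tile 3: at (0,1), goal (0,2), distance |0-0|+|1-2| = 1
Tile 1: at (0,2), goal (0,0), distance |0-0|+|2-0| = 2
Tile 5: at (1,0), goal (1,1), distance |1-1|+|0-1| = 1
Tile 4: at (1,1), goal (1,0), distance |1-1|+|1-0| = 1
Tile 8: at (2,0), goal (2,1), distance |2-2|+|0-1| = 1
Tile 6: at (2,1), goal (1,2), distance |2-1|+|1-2| = 2
Tile 2: at (2,2), goal (0,1), distance |2-0|+|2-1| = 3
Sum: 2 + 1 + 2 + 1 + 1 + 1 + 2 + 3 = 13

Answer: 13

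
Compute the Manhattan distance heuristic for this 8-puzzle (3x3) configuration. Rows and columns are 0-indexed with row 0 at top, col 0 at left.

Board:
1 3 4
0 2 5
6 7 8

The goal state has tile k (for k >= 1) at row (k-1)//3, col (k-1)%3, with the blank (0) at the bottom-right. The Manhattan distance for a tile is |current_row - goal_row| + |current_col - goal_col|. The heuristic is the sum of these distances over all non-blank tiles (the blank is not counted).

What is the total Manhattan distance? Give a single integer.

Answer: 11

Derivation:
Tile 1: (0,0)->(0,0) = 0
Tile 3: (0,1)->(0,2) = 1
Tile 4: (0,2)->(1,0) = 3
Tile 2: (1,1)->(0,1) = 1
Tile 5: (1,2)->(1,1) = 1
Tile 6: (2,0)->(1,2) = 3
Tile 7: (2,1)->(2,0) = 1
Tile 8: (2,2)->(2,1) = 1
Sum: 0 + 1 + 3 + 1 + 1 + 3 + 1 + 1 = 11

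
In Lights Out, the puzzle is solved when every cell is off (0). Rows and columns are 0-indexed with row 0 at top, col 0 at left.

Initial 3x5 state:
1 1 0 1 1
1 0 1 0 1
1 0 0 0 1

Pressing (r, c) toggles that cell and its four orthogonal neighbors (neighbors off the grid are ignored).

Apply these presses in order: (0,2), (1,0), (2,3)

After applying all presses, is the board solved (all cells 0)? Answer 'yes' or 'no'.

Answer: no

Derivation:
After press 1 at (0,2):
1 0 1 0 1
1 0 0 0 1
1 0 0 0 1

After press 2 at (1,0):
0 0 1 0 1
0 1 0 0 1
0 0 0 0 1

After press 3 at (2,3):
0 0 1 0 1
0 1 0 1 1
0 0 1 1 0

Lights still on: 7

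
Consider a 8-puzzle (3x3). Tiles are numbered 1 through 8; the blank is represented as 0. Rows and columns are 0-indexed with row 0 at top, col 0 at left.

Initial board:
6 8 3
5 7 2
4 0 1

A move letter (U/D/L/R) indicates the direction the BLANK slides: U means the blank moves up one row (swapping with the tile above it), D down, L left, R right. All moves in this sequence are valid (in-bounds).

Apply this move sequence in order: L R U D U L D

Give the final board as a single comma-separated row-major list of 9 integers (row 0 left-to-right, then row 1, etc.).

Answer: 6, 8, 3, 4, 5, 2, 0, 7, 1

Derivation:
After move 1 (L):
6 8 3
5 7 2
0 4 1

After move 2 (R):
6 8 3
5 7 2
4 0 1

After move 3 (U):
6 8 3
5 0 2
4 7 1

After move 4 (D):
6 8 3
5 7 2
4 0 1

After move 5 (U):
6 8 3
5 0 2
4 7 1

After move 6 (L):
6 8 3
0 5 2
4 7 1

After move 7 (D):
6 8 3
4 5 2
0 7 1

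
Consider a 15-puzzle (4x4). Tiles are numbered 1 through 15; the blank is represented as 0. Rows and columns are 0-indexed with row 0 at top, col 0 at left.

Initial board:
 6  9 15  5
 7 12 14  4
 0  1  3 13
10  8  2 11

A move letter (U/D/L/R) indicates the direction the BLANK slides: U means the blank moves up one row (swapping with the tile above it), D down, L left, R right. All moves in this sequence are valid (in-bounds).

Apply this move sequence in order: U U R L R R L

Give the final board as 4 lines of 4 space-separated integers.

After move 1 (U):
 6  9 15  5
 0 12 14  4
 7  1  3 13
10  8  2 11

After move 2 (U):
 0  9 15  5
 6 12 14  4
 7  1  3 13
10  8  2 11

After move 3 (R):
 9  0 15  5
 6 12 14  4
 7  1  3 13
10  8  2 11

After move 4 (L):
 0  9 15  5
 6 12 14  4
 7  1  3 13
10  8  2 11

After move 5 (R):
 9  0 15  5
 6 12 14  4
 7  1  3 13
10  8  2 11

After move 6 (R):
 9 15  0  5
 6 12 14  4
 7  1  3 13
10  8  2 11

After move 7 (L):
 9  0 15  5
 6 12 14  4
 7  1  3 13
10  8  2 11

Answer:  9  0 15  5
 6 12 14  4
 7  1  3 13
10  8  2 11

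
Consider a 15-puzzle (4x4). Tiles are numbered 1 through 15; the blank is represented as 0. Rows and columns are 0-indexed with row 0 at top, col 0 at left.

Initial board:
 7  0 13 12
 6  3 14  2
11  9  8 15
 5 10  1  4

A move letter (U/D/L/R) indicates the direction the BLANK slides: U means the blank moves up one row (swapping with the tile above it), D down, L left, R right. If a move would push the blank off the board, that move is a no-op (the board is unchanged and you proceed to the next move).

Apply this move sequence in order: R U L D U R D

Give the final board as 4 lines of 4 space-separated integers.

After move 1 (R):
 7 13  0 12
 6  3 14  2
11  9  8 15
 5 10  1  4

After move 2 (U):
 7 13  0 12
 6  3 14  2
11  9  8 15
 5 10  1  4

After move 3 (L):
 7  0 13 12
 6  3 14  2
11  9  8 15
 5 10  1  4

After move 4 (D):
 7  3 13 12
 6  0 14  2
11  9  8 15
 5 10  1  4

After move 5 (U):
 7  0 13 12
 6  3 14  2
11  9  8 15
 5 10  1  4

After move 6 (R):
 7 13  0 12
 6  3 14  2
11  9  8 15
 5 10  1  4

After move 7 (D):
 7 13 14 12
 6  3  0  2
11  9  8 15
 5 10  1  4

Answer:  7 13 14 12
 6  3  0  2
11  9  8 15
 5 10  1  4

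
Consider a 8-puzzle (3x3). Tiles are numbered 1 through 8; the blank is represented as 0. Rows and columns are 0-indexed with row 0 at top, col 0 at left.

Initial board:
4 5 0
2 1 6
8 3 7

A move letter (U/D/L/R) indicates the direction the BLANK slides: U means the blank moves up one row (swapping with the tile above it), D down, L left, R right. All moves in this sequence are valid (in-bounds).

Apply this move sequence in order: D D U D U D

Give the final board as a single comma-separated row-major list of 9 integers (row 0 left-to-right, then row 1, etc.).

Answer: 4, 5, 6, 2, 1, 7, 8, 3, 0

Derivation:
After move 1 (D):
4 5 6
2 1 0
8 3 7

After move 2 (D):
4 5 6
2 1 7
8 3 0

After move 3 (U):
4 5 6
2 1 0
8 3 7

After move 4 (D):
4 5 6
2 1 7
8 3 0

After move 5 (U):
4 5 6
2 1 0
8 3 7

After move 6 (D):
4 5 6
2 1 7
8 3 0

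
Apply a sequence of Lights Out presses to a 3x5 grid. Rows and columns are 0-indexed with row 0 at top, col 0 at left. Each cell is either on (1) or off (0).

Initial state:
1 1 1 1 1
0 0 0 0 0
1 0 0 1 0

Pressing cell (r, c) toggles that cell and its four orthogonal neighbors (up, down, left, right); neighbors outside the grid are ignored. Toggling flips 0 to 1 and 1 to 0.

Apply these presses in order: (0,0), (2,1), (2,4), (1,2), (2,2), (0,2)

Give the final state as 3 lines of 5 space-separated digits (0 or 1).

After press 1 at (0,0):
0 0 1 1 1
1 0 0 0 0
1 0 0 1 0

After press 2 at (2,1):
0 0 1 1 1
1 1 0 0 0
0 1 1 1 0

After press 3 at (2,4):
0 0 1 1 1
1 1 0 0 1
0 1 1 0 1

After press 4 at (1,2):
0 0 0 1 1
1 0 1 1 1
0 1 0 0 1

After press 5 at (2,2):
0 0 0 1 1
1 0 0 1 1
0 0 1 1 1

After press 6 at (0,2):
0 1 1 0 1
1 0 1 1 1
0 0 1 1 1

Answer: 0 1 1 0 1
1 0 1 1 1
0 0 1 1 1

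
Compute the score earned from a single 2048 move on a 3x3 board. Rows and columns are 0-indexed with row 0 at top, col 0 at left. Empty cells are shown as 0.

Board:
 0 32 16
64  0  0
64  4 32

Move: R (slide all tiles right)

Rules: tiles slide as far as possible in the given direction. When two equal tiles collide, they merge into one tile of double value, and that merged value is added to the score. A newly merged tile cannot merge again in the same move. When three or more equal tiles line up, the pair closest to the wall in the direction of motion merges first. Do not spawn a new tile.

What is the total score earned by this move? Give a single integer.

Slide right:
row 0: [0, 32, 16] -> [0, 32, 16]  score +0 (running 0)
row 1: [64, 0, 0] -> [0, 0, 64]  score +0 (running 0)
row 2: [64, 4, 32] -> [64, 4, 32]  score +0 (running 0)
Board after move:
 0 32 16
 0  0 64
64  4 32

Answer: 0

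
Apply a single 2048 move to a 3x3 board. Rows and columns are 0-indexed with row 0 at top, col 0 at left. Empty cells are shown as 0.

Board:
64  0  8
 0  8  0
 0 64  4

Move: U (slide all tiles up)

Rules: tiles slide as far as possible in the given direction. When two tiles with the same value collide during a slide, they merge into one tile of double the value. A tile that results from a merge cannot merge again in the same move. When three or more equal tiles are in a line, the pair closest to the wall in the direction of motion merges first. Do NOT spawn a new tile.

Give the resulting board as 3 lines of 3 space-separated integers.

Slide up:
col 0: [64, 0, 0] -> [64, 0, 0]
col 1: [0, 8, 64] -> [8, 64, 0]
col 2: [8, 0, 4] -> [8, 4, 0]

Answer: 64  8  8
 0 64  4
 0  0  0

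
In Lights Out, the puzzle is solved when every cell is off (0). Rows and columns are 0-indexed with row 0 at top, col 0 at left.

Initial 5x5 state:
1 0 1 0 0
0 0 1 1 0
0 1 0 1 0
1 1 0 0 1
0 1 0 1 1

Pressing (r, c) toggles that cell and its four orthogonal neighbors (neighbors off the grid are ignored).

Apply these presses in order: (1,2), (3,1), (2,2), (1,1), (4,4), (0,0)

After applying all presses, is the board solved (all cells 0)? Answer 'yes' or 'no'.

After press 1 at (1,2):
1 0 0 0 0
0 1 0 0 0
0 1 1 1 0
1 1 0 0 1
0 1 0 1 1

After press 2 at (3,1):
1 0 0 0 0
0 1 0 0 0
0 0 1 1 0
0 0 1 0 1
0 0 0 1 1

After press 3 at (2,2):
1 0 0 0 0
0 1 1 0 0
0 1 0 0 0
0 0 0 0 1
0 0 0 1 1

After press 4 at (1,1):
1 1 0 0 0
1 0 0 0 0
0 0 0 0 0
0 0 0 0 1
0 0 0 1 1

After press 5 at (4,4):
1 1 0 0 0
1 0 0 0 0
0 0 0 0 0
0 0 0 0 0
0 0 0 0 0

After press 6 at (0,0):
0 0 0 0 0
0 0 0 0 0
0 0 0 0 0
0 0 0 0 0
0 0 0 0 0

Lights still on: 0

Answer: yes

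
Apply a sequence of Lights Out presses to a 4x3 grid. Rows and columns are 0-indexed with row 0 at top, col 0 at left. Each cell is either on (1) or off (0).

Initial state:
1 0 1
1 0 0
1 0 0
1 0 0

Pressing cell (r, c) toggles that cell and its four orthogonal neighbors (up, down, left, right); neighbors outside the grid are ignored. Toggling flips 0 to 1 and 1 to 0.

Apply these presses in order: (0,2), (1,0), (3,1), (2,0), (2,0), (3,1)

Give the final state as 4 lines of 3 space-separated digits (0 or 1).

After press 1 at (0,2):
1 1 0
1 0 1
1 0 0
1 0 0

After press 2 at (1,0):
0 1 0
0 1 1
0 0 0
1 0 0

After press 3 at (3,1):
0 1 0
0 1 1
0 1 0
0 1 1

After press 4 at (2,0):
0 1 0
1 1 1
1 0 0
1 1 1

After press 5 at (2,0):
0 1 0
0 1 1
0 1 0
0 1 1

After press 6 at (3,1):
0 1 0
0 1 1
0 0 0
1 0 0

Answer: 0 1 0
0 1 1
0 0 0
1 0 0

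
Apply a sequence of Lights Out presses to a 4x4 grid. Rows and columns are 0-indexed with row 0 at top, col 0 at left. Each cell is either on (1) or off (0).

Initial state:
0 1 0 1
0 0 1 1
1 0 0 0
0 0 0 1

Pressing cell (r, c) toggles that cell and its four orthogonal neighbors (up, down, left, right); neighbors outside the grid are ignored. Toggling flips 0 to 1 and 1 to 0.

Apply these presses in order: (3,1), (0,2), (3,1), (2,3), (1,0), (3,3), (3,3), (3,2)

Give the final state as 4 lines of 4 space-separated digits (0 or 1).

Answer: 1 0 1 0
1 1 0 0
0 0 0 1
0 1 1 1

Derivation:
After press 1 at (3,1):
0 1 0 1
0 0 1 1
1 1 0 0
1 1 1 1

After press 2 at (0,2):
0 0 1 0
0 0 0 1
1 1 0 0
1 1 1 1

After press 3 at (3,1):
0 0 1 0
0 0 0 1
1 0 0 0
0 0 0 1

After press 4 at (2,3):
0 0 1 0
0 0 0 0
1 0 1 1
0 0 0 0

After press 5 at (1,0):
1 0 1 0
1 1 0 0
0 0 1 1
0 0 0 0

After press 6 at (3,3):
1 0 1 0
1 1 0 0
0 0 1 0
0 0 1 1

After press 7 at (3,3):
1 0 1 0
1 1 0 0
0 0 1 1
0 0 0 0

After press 8 at (3,2):
1 0 1 0
1 1 0 0
0 0 0 1
0 1 1 1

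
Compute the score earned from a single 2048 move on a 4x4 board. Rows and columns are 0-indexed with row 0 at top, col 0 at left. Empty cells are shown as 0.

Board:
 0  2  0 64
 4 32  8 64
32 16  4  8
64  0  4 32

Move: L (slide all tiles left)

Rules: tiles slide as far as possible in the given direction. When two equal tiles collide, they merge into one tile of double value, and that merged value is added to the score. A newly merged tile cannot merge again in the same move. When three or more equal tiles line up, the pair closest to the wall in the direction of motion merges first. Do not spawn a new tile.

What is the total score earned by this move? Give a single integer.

Answer: 0

Derivation:
Slide left:
row 0: [0, 2, 0, 64] -> [2, 64, 0, 0]  score +0 (running 0)
row 1: [4, 32, 8, 64] -> [4, 32, 8, 64]  score +0 (running 0)
row 2: [32, 16, 4, 8] -> [32, 16, 4, 8]  score +0 (running 0)
row 3: [64, 0, 4, 32] -> [64, 4, 32, 0]  score +0 (running 0)
Board after move:
 2 64  0  0
 4 32  8 64
32 16  4  8
64  4 32  0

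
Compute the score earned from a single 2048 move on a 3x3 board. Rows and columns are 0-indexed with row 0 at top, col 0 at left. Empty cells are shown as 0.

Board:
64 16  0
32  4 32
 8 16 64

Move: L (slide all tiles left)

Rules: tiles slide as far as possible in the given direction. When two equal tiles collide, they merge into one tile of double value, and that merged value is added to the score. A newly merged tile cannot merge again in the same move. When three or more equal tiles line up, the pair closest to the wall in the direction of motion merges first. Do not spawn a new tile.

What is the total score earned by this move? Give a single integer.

Slide left:
row 0: [64, 16, 0] -> [64, 16, 0]  score +0 (running 0)
row 1: [32, 4, 32] -> [32, 4, 32]  score +0 (running 0)
row 2: [8, 16, 64] -> [8, 16, 64]  score +0 (running 0)
Board after move:
64 16  0
32  4 32
 8 16 64

Answer: 0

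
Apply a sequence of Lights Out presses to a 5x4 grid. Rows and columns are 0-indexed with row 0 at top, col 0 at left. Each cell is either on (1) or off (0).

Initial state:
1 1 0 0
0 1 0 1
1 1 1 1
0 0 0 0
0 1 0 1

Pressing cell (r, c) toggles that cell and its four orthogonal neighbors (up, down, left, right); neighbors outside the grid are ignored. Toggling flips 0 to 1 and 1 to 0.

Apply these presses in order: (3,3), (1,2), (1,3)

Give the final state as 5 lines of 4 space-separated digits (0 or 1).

Answer: 1 1 1 1
0 0 0 1
1 1 0 1
0 0 1 1
0 1 0 0

Derivation:
After press 1 at (3,3):
1 1 0 0
0 1 0 1
1 1 1 0
0 0 1 1
0 1 0 0

After press 2 at (1,2):
1 1 1 0
0 0 1 0
1 1 0 0
0 0 1 1
0 1 0 0

After press 3 at (1,3):
1 1 1 1
0 0 0 1
1 1 0 1
0 0 1 1
0 1 0 0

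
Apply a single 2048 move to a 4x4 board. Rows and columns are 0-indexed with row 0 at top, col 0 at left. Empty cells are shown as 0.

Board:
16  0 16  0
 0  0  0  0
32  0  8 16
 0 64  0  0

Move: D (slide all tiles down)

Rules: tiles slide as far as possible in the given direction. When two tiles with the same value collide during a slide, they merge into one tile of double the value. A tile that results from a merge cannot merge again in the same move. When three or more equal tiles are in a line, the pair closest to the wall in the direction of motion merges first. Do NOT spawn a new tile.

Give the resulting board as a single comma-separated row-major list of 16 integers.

Slide down:
col 0: [16, 0, 32, 0] -> [0, 0, 16, 32]
col 1: [0, 0, 0, 64] -> [0, 0, 0, 64]
col 2: [16, 0, 8, 0] -> [0, 0, 16, 8]
col 3: [0, 0, 16, 0] -> [0, 0, 0, 16]

Answer: 0, 0, 0, 0, 0, 0, 0, 0, 16, 0, 16, 0, 32, 64, 8, 16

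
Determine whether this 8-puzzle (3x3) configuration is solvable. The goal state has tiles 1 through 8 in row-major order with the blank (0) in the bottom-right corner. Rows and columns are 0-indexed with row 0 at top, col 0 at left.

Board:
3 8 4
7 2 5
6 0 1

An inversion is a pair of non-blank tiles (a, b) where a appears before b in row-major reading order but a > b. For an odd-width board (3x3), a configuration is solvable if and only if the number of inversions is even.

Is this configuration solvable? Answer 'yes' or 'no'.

Inversions (pairs i<j in row-major order where tile[i] > tile[j] > 0): 17
17 is odd, so the puzzle is not solvable.

Answer: no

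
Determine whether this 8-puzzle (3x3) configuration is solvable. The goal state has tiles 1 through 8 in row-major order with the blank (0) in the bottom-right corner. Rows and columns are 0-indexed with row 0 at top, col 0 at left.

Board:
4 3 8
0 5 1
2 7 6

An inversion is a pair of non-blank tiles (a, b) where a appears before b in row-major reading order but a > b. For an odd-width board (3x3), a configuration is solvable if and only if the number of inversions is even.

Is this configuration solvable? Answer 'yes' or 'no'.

Answer: no

Derivation:
Inversions (pairs i<j in row-major order where tile[i] > tile[j] > 0): 13
13 is odd, so the puzzle is not solvable.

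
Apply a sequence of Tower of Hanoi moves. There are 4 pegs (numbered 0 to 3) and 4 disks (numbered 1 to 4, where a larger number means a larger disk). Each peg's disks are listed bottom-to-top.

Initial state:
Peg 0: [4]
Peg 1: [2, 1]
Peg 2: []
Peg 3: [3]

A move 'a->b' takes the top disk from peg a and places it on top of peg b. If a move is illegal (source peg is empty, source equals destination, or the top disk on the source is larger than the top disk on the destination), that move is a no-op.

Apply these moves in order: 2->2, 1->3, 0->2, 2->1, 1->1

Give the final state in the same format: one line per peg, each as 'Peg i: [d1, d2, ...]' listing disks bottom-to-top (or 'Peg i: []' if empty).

After move 1 (2->2):
Peg 0: [4]
Peg 1: [2, 1]
Peg 2: []
Peg 3: [3]

After move 2 (1->3):
Peg 0: [4]
Peg 1: [2]
Peg 2: []
Peg 3: [3, 1]

After move 3 (0->2):
Peg 0: []
Peg 1: [2]
Peg 2: [4]
Peg 3: [3, 1]

After move 4 (2->1):
Peg 0: []
Peg 1: [2]
Peg 2: [4]
Peg 3: [3, 1]

After move 5 (1->1):
Peg 0: []
Peg 1: [2]
Peg 2: [4]
Peg 3: [3, 1]

Answer: Peg 0: []
Peg 1: [2]
Peg 2: [4]
Peg 3: [3, 1]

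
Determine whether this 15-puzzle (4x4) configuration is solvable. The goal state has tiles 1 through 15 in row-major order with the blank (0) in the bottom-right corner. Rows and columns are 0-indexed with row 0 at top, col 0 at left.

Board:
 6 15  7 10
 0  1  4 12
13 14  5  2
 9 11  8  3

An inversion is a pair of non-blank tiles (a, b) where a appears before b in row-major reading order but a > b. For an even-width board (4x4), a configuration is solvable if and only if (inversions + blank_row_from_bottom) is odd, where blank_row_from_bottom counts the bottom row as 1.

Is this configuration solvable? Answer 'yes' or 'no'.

Inversions: 57
Blank is in row 1 (0-indexed from top), which is row 3 counting from the bottom (bottom = 1).
57 + 3 = 60, which is even, so the puzzle is not solvable.

Answer: no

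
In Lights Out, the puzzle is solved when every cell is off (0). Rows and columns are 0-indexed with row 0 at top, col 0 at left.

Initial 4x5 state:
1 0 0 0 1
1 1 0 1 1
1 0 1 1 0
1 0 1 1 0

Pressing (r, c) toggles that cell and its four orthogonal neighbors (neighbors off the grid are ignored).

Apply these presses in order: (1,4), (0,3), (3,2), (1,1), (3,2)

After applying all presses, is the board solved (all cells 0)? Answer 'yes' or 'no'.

After press 1 at (1,4):
1 0 0 0 0
1 1 0 0 0
1 0 1 1 1
1 0 1 1 0

After press 2 at (0,3):
1 0 1 1 1
1 1 0 1 0
1 0 1 1 1
1 0 1 1 0

After press 3 at (3,2):
1 0 1 1 1
1 1 0 1 0
1 0 0 1 1
1 1 0 0 0

After press 4 at (1,1):
1 1 1 1 1
0 0 1 1 0
1 1 0 1 1
1 1 0 0 0

After press 5 at (3,2):
1 1 1 1 1
0 0 1 1 0
1 1 1 1 1
1 0 1 1 0

Lights still on: 15

Answer: no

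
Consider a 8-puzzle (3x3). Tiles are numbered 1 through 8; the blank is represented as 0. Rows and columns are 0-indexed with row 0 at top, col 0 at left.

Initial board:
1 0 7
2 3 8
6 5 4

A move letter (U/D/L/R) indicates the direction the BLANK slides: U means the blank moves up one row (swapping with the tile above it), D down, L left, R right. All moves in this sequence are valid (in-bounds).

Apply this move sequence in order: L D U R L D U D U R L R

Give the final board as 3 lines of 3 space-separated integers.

Answer: 1 0 7
2 3 8
6 5 4

Derivation:
After move 1 (L):
0 1 7
2 3 8
6 5 4

After move 2 (D):
2 1 7
0 3 8
6 5 4

After move 3 (U):
0 1 7
2 3 8
6 5 4

After move 4 (R):
1 0 7
2 3 8
6 5 4

After move 5 (L):
0 1 7
2 3 8
6 5 4

After move 6 (D):
2 1 7
0 3 8
6 5 4

After move 7 (U):
0 1 7
2 3 8
6 5 4

After move 8 (D):
2 1 7
0 3 8
6 5 4

After move 9 (U):
0 1 7
2 3 8
6 5 4

After move 10 (R):
1 0 7
2 3 8
6 5 4

After move 11 (L):
0 1 7
2 3 8
6 5 4

After move 12 (R):
1 0 7
2 3 8
6 5 4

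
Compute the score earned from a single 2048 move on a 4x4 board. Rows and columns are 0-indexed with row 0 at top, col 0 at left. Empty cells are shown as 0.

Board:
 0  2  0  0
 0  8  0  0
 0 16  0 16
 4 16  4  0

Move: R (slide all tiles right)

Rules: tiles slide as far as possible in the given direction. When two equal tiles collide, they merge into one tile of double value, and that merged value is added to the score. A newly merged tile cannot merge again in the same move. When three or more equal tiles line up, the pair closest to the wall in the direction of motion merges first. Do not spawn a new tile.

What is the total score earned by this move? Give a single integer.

Answer: 32

Derivation:
Slide right:
row 0: [0, 2, 0, 0] -> [0, 0, 0, 2]  score +0 (running 0)
row 1: [0, 8, 0, 0] -> [0, 0, 0, 8]  score +0 (running 0)
row 2: [0, 16, 0, 16] -> [0, 0, 0, 32]  score +32 (running 32)
row 3: [4, 16, 4, 0] -> [0, 4, 16, 4]  score +0 (running 32)
Board after move:
 0  0  0  2
 0  0  0  8
 0  0  0 32
 0  4 16  4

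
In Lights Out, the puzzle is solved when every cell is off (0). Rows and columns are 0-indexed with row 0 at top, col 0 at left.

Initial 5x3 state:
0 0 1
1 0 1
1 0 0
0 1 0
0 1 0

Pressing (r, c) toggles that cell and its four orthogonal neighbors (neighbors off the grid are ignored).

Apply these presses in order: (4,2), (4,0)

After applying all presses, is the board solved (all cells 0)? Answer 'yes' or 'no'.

After press 1 at (4,2):
0 0 1
1 0 1
1 0 0
0 1 1
0 0 1

After press 2 at (4,0):
0 0 1
1 0 1
1 0 0
1 1 1
1 1 1

Lights still on: 10

Answer: no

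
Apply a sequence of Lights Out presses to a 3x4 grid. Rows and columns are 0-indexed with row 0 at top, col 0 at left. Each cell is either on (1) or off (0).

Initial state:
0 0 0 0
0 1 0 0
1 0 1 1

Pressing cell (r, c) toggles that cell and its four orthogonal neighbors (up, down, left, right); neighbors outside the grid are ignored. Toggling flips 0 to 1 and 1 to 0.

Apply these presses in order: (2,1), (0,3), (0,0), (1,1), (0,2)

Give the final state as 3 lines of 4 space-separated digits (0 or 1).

After press 1 at (2,1):
0 0 0 0
0 0 0 0
0 1 0 1

After press 2 at (0,3):
0 0 1 1
0 0 0 1
0 1 0 1

After press 3 at (0,0):
1 1 1 1
1 0 0 1
0 1 0 1

After press 4 at (1,1):
1 0 1 1
0 1 1 1
0 0 0 1

After press 5 at (0,2):
1 1 0 0
0 1 0 1
0 0 0 1

Answer: 1 1 0 0
0 1 0 1
0 0 0 1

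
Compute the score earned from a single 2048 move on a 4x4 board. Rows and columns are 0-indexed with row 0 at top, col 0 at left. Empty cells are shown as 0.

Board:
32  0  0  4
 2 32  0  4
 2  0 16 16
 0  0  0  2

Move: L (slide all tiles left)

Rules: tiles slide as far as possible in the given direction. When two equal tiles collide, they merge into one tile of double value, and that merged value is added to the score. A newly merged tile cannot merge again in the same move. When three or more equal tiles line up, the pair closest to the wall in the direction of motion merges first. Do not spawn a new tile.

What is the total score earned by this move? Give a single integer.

Slide left:
row 0: [32, 0, 0, 4] -> [32, 4, 0, 0]  score +0 (running 0)
row 1: [2, 32, 0, 4] -> [2, 32, 4, 0]  score +0 (running 0)
row 2: [2, 0, 16, 16] -> [2, 32, 0, 0]  score +32 (running 32)
row 3: [0, 0, 0, 2] -> [2, 0, 0, 0]  score +0 (running 32)
Board after move:
32  4  0  0
 2 32  4  0
 2 32  0  0
 2  0  0  0

Answer: 32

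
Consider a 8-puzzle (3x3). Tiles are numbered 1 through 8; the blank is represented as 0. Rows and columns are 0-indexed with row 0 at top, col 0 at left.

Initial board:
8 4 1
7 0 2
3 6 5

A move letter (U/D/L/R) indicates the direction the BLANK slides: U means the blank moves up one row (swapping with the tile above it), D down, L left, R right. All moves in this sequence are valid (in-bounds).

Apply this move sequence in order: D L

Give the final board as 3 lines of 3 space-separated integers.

Answer: 8 4 1
7 6 2
0 3 5

Derivation:
After move 1 (D):
8 4 1
7 6 2
3 0 5

After move 2 (L):
8 4 1
7 6 2
0 3 5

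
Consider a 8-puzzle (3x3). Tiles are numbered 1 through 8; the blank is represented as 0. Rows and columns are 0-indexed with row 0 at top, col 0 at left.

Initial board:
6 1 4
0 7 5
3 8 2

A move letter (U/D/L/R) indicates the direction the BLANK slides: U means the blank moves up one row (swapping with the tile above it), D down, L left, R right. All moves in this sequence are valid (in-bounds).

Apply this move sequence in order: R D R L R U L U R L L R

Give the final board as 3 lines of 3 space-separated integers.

After move 1 (R):
6 1 4
7 0 5
3 8 2

After move 2 (D):
6 1 4
7 8 5
3 0 2

After move 3 (R):
6 1 4
7 8 5
3 2 0

After move 4 (L):
6 1 4
7 8 5
3 0 2

After move 5 (R):
6 1 4
7 8 5
3 2 0

After move 6 (U):
6 1 4
7 8 0
3 2 5

After move 7 (L):
6 1 4
7 0 8
3 2 5

After move 8 (U):
6 0 4
7 1 8
3 2 5

After move 9 (R):
6 4 0
7 1 8
3 2 5

After move 10 (L):
6 0 4
7 1 8
3 2 5

After move 11 (L):
0 6 4
7 1 8
3 2 5

After move 12 (R):
6 0 4
7 1 8
3 2 5

Answer: 6 0 4
7 1 8
3 2 5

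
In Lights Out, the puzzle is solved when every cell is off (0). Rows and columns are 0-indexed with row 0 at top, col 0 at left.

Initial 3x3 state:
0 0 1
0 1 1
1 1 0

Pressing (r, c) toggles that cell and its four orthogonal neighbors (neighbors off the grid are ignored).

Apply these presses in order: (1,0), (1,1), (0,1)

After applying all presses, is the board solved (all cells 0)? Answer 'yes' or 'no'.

After press 1 at (1,0):
1 0 1
1 0 1
0 1 0

After press 2 at (1,1):
1 1 1
0 1 0
0 0 0

After press 3 at (0,1):
0 0 0
0 0 0
0 0 0

Lights still on: 0

Answer: yes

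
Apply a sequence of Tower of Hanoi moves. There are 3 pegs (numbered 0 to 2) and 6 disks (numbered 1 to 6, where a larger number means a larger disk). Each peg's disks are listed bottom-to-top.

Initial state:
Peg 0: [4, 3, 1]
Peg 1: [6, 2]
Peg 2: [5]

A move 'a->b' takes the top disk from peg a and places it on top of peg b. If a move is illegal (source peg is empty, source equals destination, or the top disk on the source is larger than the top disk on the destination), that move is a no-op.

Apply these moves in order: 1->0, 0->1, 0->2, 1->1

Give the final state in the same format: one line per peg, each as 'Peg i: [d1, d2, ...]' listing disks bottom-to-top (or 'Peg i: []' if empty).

After move 1 (1->0):
Peg 0: [4, 3, 1]
Peg 1: [6, 2]
Peg 2: [5]

After move 2 (0->1):
Peg 0: [4, 3]
Peg 1: [6, 2, 1]
Peg 2: [5]

After move 3 (0->2):
Peg 0: [4]
Peg 1: [6, 2, 1]
Peg 2: [5, 3]

After move 4 (1->1):
Peg 0: [4]
Peg 1: [6, 2, 1]
Peg 2: [5, 3]

Answer: Peg 0: [4]
Peg 1: [6, 2, 1]
Peg 2: [5, 3]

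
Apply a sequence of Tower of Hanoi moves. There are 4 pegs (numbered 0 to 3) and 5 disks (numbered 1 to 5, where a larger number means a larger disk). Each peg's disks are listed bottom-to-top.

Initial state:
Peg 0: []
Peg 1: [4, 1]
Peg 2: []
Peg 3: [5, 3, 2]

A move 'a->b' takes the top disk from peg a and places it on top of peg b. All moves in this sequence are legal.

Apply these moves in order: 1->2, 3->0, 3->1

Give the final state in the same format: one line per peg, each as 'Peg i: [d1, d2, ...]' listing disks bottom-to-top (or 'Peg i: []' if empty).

After move 1 (1->2):
Peg 0: []
Peg 1: [4]
Peg 2: [1]
Peg 3: [5, 3, 2]

After move 2 (3->0):
Peg 0: [2]
Peg 1: [4]
Peg 2: [1]
Peg 3: [5, 3]

After move 3 (3->1):
Peg 0: [2]
Peg 1: [4, 3]
Peg 2: [1]
Peg 3: [5]

Answer: Peg 0: [2]
Peg 1: [4, 3]
Peg 2: [1]
Peg 3: [5]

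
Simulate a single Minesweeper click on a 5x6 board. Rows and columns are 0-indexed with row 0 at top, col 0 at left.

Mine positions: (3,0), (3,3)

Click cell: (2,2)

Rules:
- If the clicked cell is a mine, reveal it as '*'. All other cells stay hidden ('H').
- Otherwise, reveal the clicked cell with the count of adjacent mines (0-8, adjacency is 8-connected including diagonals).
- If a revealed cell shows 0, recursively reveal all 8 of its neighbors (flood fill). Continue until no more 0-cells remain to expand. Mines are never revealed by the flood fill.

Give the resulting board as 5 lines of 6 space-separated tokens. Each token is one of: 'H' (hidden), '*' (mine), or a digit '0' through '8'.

H H H H H H
H H H H H H
H H 1 H H H
H H H H H H
H H H H H H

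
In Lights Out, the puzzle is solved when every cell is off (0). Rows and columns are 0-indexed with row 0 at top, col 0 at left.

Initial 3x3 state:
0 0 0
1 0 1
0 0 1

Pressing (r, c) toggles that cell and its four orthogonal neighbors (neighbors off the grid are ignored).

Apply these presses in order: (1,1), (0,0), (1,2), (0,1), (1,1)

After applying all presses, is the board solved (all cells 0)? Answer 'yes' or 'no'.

After press 1 at (1,1):
0 1 0
0 1 0
0 1 1

After press 2 at (0,0):
1 0 0
1 1 0
0 1 1

After press 3 at (1,2):
1 0 1
1 0 1
0 1 0

After press 4 at (0,1):
0 1 0
1 1 1
0 1 0

After press 5 at (1,1):
0 0 0
0 0 0
0 0 0

Lights still on: 0

Answer: yes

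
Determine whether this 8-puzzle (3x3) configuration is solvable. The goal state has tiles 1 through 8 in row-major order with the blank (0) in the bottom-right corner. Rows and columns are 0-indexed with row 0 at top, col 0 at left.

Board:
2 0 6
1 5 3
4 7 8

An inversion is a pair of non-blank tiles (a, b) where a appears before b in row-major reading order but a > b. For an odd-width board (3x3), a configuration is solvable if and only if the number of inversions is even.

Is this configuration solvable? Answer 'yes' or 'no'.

Answer: no

Derivation:
Inversions (pairs i<j in row-major order where tile[i] > tile[j] > 0): 7
7 is odd, so the puzzle is not solvable.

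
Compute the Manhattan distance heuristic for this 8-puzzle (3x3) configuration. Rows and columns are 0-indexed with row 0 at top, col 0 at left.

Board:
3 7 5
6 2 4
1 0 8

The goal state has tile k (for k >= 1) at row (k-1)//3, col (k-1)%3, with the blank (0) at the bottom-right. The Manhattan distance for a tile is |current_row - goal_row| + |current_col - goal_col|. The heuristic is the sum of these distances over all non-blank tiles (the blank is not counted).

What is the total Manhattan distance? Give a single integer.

Answer: 15

Derivation:
Tile 3: at (0,0), goal (0,2), distance |0-0|+|0-2| = 2
Tile 7: at (0,1), goal (2,0), distance |0-2|+|1-0| = 3
Tile 5: at (0,2), goal (1,1), distance |0-1|+|2-1| = 2
Tile 6: at (1,0), goal (1,2), distance |1-1|+|0-2| = 2
Tile 2: at (1,1), goal (0,1), distance |1-0|+|1-1| = 1
Tile 4: at (1,2), goal (1,0), distance |1-1|+|2-0| = 2
Tile 1: at (2,0), goal (0,0), distance |2-0|+|0-0| = 2
Tile 8: at (2,2), goal (2,1), distance |2-2|+|2-1| = 1
Sum: 2 + 3 + 2 + 2 + 1 + 2 + 2 + 1 = 15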